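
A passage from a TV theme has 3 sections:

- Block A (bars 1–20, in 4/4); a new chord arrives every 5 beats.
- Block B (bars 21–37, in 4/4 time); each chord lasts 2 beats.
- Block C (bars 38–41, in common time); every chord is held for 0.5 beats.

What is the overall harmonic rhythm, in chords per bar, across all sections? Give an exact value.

2 chords per bar

A: 20 × 4 = 80 beats ÷ 5 = 16 chords.
B: 17 × 4 = 68 beats ÷ 2 = 34 chords.
C: 4 × 4 = 16 beats ÷ 0.5 = 32 chords.
Overall: 82 chords over 41 bars → 82/41 = 2 chords per bar.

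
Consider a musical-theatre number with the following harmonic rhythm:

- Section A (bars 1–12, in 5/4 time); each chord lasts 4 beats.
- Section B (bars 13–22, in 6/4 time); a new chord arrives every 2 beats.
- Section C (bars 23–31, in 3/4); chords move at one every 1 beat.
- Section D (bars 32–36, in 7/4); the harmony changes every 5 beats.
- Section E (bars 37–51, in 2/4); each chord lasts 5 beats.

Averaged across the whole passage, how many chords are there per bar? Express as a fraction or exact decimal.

A: 12 bars of 5 beats is 60 beats; at 4 beats each that's 15 chords.
B: 10 bars of 6 beats is 60 beats; at 2 beats each that's 30 chords.
C: 9 bars of 3 beats is 27 beats; at 1 beat each that's 27 chords.
D: 5 bars of 7 beats is 35 beats; at 5 beats each that's 7 chords.
E: 15 bars of 2 beats is 30 beats; at 5 beats each that's 6 chords.
Overall: 85 chords over 51 bars → 85/51 = 5/3 chords per bar.

5/3 chords per bar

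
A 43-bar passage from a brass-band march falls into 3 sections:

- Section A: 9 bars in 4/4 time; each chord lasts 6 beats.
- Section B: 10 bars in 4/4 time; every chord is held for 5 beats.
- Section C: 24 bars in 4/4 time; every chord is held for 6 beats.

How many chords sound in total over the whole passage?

A: 9 bars × 4 beats = 36 beats; 6 beats/chord → 6 chords.
B: 10 bars × 4 beats = 40 beats; 5 beats/chord → 8 chords.
C: 24 bars × 4 beats = 96 beats; 6 beats/chord → 16 chords.
Total: 6 + 8 + 16 = 30.

30 chords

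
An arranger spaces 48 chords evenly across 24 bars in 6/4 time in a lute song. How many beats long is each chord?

24 bars × 6 beats/bar = 144 beats total.
144 beats ÷ 48 chords = 3 beats per chord.
(That is a dotted half note.)

3 beats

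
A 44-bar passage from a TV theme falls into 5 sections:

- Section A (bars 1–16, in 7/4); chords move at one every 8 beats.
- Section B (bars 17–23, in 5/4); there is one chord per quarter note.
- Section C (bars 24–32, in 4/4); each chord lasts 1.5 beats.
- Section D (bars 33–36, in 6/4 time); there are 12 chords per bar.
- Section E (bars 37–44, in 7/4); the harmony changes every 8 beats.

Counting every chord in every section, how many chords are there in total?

A has 112 beats and chords last 8 each, so 14 chords.
B has 35 beats and chords last 1 each, so 35 chords.
C has 36 beats and chords last 1.5 each, so 24 chords.
D has 24 beats and chords last 0.5 each, so 48 chords.
E has 56 beats and chords last 8 each, so 7 chords.
Total: 14 + 35 + 24 + 48 + 7 = 128.

128 chords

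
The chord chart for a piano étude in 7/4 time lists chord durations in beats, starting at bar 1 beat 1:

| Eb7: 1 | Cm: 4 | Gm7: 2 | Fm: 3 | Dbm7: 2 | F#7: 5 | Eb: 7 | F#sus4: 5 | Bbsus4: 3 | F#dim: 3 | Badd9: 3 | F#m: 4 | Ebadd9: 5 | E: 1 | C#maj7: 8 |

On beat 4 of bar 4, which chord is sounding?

F#sus4

Beat 4 of bar 4 is beat (4−1)×7 + 4 = 25 overall.
Running totals: Eb7 ends at 1, Cm ends at 5, Gm7 ends at 7, Fm ends at 10, Dbm7 ends at 12, F#7 ends at 17, Eb ends at 24, F#sus4 ends at 29.
Beat 25 falls within F#sus4.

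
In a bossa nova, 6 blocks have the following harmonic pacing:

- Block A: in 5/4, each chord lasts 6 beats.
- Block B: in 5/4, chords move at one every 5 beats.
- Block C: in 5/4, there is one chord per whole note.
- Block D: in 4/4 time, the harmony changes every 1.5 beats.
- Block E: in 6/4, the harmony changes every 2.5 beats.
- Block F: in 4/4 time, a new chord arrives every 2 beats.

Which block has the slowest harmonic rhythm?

Block A

A: 5/6 = 5/6 chords/bar.
B: 5/5 = 1 chord/bar.
C: 5/4 = 1.25 chords/bar.
D: 4/1.5 = 8/3 chords/bar.
E: 6/2.5 = 2.4 chords/bar.
F: 4/2 = 2 chords/bar.
Slowest is A at 5/6 chords/bar.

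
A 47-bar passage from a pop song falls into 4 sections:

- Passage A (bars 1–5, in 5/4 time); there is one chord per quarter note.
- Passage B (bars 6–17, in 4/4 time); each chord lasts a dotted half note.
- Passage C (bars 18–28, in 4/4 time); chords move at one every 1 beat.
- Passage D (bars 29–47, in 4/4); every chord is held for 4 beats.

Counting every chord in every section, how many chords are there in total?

104 chords

A: 5·5 = 25 beats, 25/1 = 25 chords.
B: 12·4 = 48 beats, 48/3 = 16 chords.
C: 11·4 = 44 beats, 44/1 = 44 chords.
D: 19·4 = 76 beats, 76/4 = 19 chords.
Total: 25 + 16 + 44 + 19 = 104.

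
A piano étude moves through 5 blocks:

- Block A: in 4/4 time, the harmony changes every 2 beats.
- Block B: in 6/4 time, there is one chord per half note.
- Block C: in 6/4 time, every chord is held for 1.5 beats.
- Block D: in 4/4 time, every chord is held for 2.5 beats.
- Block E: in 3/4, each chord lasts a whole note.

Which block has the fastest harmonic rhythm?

A: 4/2 = 2 chords/bar.
B: 6/2 = 3 chords/bar.
C: 6/1.5 = 4 chords/bar.
D: 4/2.5 = 1.6 chords/bar.
E: 3/4 = 0.75 chords/bar.
Fastest is C at 4 chords/bar.

Block C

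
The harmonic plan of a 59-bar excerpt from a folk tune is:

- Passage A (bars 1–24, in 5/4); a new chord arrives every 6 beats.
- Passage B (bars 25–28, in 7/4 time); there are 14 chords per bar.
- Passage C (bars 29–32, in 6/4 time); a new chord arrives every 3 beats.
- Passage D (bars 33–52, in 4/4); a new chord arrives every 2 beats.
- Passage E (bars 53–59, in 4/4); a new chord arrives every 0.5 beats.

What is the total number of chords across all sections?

A: 24·5 = 120 beats, 120/6 = 20 chords.
B: 4·7 = 28 beats, 28/0.5 = 56 chords.
C: 4·6 = 24 beats, 24/3 = 8 chords.
D: 20·4 = 80 beats, 80/2 = 40 chords.
E: 7·4 = 28 beats, 28/0.5 = 56 chords.
Total: 20 + 56 + 8 + 40 + 56 = 180.

180 chords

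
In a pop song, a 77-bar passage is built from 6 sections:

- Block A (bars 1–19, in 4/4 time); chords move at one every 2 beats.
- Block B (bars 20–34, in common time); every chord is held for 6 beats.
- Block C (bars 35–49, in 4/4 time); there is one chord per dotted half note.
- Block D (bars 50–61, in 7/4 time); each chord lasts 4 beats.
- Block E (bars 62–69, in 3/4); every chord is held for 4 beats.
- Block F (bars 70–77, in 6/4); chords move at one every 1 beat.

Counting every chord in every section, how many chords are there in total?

A: 19·4 = 76 beats, 76/2 = 38 chords.
B: 15·4 = 60 beats, 60/6 = 10 chords.
C: 15·4 = 60 beats, 60/3 = 20 chords.
D: 12·7 = 84 beats, 84/4 = 21 chords.
E: 8·3 = 24 beats, 24/4 = 6 chords.
F: 8·6 = 48 beats, 48/1 = 48 chords.
Total: 38 + 10 + 20 + 21 + 6 + 48 = 143.

143 chords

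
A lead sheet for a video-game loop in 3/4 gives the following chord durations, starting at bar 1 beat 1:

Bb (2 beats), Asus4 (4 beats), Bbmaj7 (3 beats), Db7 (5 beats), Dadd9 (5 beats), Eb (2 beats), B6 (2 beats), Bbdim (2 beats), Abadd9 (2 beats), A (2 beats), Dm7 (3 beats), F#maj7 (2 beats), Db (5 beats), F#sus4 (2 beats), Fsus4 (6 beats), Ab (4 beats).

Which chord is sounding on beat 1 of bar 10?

A

Beat 1 of bar 10 is beat (10−1)×3 + 1 = 28 overall.
Running totals: Bb ends at 2, Asus4 ends at 6, Bbmaj7 ends at 9, Db7 ends at 14, Dadd9 ends at 19, Eb ends at 21, B6 ends at 23, Bbdim ends at 25, Abadd9 ends at 27, A ends at 29.
Beat 28 falls within A.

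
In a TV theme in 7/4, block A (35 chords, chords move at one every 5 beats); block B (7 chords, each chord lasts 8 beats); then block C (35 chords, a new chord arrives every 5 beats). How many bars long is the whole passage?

A: 35 × 5 = 175 beats = 25 bars.
B: 7 × 8 = 56 beats = 8 bars.
C: 35 × 5 = 175 beats = 25 bars.
Total: 25 + 8 + 25 = 58 bars.

58 bars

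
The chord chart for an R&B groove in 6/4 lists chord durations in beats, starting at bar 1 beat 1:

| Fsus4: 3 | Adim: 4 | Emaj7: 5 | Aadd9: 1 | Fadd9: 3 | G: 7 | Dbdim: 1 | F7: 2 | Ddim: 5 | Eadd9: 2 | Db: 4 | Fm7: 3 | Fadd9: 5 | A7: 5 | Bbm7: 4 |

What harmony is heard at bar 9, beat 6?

Beat 6 of bar 9 is beat (9−1)×6 + 6 = 54 overall.
Running totals: Fsus4 ends at 3, Adim ends at 7, Emaj7 ends at 12, Aadd9 ends at 13, Fadd9 ends at 16, G ends at 23, Dbdim ends at 24, F7 ends at 26, Ddim ends at 31, Eadd9 ends at 33, Db ends at 37, Fm7 ends at 40, Fadd9 ends at 45, A7 ends at 50, Bbm7 ends at 54.
Beat 54 falls within Bbm7.

Bbm7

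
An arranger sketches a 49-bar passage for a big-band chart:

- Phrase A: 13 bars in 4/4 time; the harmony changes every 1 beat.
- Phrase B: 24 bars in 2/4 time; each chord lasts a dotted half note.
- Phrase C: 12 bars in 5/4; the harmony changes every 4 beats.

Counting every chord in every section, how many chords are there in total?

83 chords

A: 13 bars × 4 beats = 52 beats; 1 beat/chord → 52 chords.
B: 24 bars × 2 beats = 48 beats; 3 beats/chord → 16 chords.
C: 12 bars × 5 beats = 60 beats; 4 beats/chord → 15 chords.
Total: 52 + 16 + 15 = 83.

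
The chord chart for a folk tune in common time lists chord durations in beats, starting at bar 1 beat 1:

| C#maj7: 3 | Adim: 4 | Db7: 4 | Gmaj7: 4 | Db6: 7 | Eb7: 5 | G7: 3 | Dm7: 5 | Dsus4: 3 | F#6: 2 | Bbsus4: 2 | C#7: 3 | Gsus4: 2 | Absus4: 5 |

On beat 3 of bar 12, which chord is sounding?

Beat 3 of bar 12 is beat (12−1)×4 + 3 = 47 overall.
Running totals: C#maj7 ends at 3, Adim ends at 7, Db7 ends at 11, Gmaj7 ends at 15, Db6 ends at 22, Eb7 ends at 27, G7 ends at 30, Dm7 ends at 35, Dsus4 ends at 38, F#6 ends at 40, Bbsus4 ends at 42, C#7 ends at 45, Gsus4 ends at 47.
Beat 47 falls within Gsus4.

Gsus4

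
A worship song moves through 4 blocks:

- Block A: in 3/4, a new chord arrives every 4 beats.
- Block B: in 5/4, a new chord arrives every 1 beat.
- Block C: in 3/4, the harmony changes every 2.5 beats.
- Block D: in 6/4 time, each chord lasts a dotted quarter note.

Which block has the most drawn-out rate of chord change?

A: each chord is 4 beats in 3/4, so 0.75 per bar.
B: each chord is 1 beat in 5/4, so 5 per bar.
C: each chord is 2.5 beats in 3/4, so 1.2 per bar.
D: each chord is 1.5 beats in 6/4, so 4 per bar.
Slowest is A at 0.75 chords/bar.

Block A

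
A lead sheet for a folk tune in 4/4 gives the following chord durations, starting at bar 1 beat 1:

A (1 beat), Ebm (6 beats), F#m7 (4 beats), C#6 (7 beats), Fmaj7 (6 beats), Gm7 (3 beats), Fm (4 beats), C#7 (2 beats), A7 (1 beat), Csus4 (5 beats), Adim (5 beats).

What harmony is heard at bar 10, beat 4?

Adim

Beat 4 of bar 10 is beat (10−1)×4 + 4 = 40 overall.
Running totals: A ends at 1, Ebm ends at 7, F#m7 ends at 11, C#6 ends at 18, Fmaj7 ends at 24, Gm7 ends at 27, Fm ends at 31, C#7 ends at 33, A7 ends at 34, Csus4 ends at 39, Adim ends at 44.
Beat 40 falls within Adim.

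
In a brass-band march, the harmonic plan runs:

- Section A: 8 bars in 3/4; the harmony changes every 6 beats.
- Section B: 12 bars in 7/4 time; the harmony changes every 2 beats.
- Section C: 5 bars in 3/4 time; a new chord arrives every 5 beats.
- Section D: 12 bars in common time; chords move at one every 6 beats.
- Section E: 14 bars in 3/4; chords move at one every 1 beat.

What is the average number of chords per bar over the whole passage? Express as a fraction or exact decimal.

33/17 chords per bar

A: 8 bars of 3 beats is 24 beats; at 6 beats each that's 4 chords.
B: 12 bars of 7 beats is 84 beats; at 2 beats each that's 42 chords.
C: 5 bars of 3 beats is 15 beats; at 5 beats each that's 3 chords.
D: 12 bars of 4 beats is 48 beats; at 6 beats each that's 8 chords.
E: 14 bars of 3 beats is 42 beats; at 1 beat each that's 42 chords.
Overall: 99 chords over 51 bars → 99/51 = 33/17 chords per bar.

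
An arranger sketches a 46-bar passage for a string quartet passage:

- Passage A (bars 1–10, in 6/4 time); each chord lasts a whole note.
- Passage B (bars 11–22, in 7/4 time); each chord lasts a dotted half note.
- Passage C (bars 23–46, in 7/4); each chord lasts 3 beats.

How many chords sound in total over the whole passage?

99 chords

A has 60 beats and chords last 4 each, so 15 chords.
B has 84 beats and chords last 3 each, so 28 chords.
C has 168 beats and chords last 3 each, so 56 chords.
Total: 15 + 28 + 56 = 99.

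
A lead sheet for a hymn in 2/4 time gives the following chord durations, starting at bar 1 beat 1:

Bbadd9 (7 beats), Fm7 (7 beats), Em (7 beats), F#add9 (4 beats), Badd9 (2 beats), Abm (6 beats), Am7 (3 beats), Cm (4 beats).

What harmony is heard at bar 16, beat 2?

Abm

Beat 2 of bar 16 is beat (16−1)×2 + 2 = 32 overall.
Running totals: Bbadd9 ends at 7, Fm7 ends at 14, Em ends at 21, F#add9 ends at 25, Badd9 ends at 27, Abm ends at 33.
Beat 32 falls within Abm.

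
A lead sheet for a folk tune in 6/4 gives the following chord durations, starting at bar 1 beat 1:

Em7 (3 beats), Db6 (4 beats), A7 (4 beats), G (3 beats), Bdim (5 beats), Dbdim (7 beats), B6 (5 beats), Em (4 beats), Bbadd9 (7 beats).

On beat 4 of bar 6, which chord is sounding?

Beat 4 of bar 6 is beat (6−1)×6 + 4 = 34 overall.
Running totals: Em7 ends at 3, Db6 ends at 7, A7 ends at 11, G ends at 14, Bdim ends at 19, Dbdim ends at 26, B6 ends at 31, Em ends at 35.
Beat 34 falls within Em.

Em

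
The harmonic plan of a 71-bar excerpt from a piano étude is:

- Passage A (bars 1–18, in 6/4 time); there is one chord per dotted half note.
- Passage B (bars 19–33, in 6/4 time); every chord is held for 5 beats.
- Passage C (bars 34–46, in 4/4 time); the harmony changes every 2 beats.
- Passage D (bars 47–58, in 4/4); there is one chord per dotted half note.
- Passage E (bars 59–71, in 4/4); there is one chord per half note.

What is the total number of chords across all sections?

122 chords

A has 108 beats and chords last 3 each, so 36 chords.
B has 90 beats and chords last 5 each, so 18 chords.
C has 52 beats and chords last 2 each, so 26 chords.
D has 48 beats and chords last 3 each, so 16 chords.
E has 52 beats and chords last 2 each, so 26 chords.
Total: 36 + 18 + 26 + 16 + 26 = 122.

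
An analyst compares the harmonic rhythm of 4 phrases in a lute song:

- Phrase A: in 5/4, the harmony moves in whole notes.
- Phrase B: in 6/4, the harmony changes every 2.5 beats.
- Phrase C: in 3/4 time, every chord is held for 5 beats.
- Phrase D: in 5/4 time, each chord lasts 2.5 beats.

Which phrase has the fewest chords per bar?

A: 5 beats/bar ÷ 4 beats/chord = 1.25 chords/bar.
B: 6 beats/bar ÷ 2.5 beats/chord = 2.4 chords/bar.
C: 3 beats/bar ÷ 5 beats/chord = 0.6 chords/bar.
D: 5 beats/bar ÷ 2.5 beats/chord = 2 chords/bar.
Slowest is C at 0.6 chords/bar.

Phrase C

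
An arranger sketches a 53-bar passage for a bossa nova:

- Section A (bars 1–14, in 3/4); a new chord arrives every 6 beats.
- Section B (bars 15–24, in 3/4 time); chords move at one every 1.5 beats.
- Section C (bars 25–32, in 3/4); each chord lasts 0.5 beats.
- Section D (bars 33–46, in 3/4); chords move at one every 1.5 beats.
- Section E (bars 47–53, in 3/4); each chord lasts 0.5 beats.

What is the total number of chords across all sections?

145 chords

A: 14·3 = 42 beats, 42/6 = 7 chords.
B: 10·3 = 30 beats, 30/1.5 = 20 chords.
C: 8·3 = 24 beats, 24/0.5 = 48 chords.
D: 14·3 = 42 beats, 42/1.5 = 28 chords.
E: 7·3 = 21 beats, 21/0.5 = 42 chords.
Total: 7 + 20 + 48 + 28 + 42 = 145.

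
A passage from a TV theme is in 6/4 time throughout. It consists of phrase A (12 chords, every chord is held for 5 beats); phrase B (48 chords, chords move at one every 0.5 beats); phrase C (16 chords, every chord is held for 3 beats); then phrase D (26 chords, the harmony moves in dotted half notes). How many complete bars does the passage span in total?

35 bars

A: 12 × 5 = 60 beats = 10 bars.
B: 48 × 0.5 = 24 beats = 4 bars.
C: 16 × 3 = 48 beats = 8 bars.
D: 26 × 3 = 78 beats = 13 bars.
Total: 10 + 4 + 8 + 13 = 35 bars.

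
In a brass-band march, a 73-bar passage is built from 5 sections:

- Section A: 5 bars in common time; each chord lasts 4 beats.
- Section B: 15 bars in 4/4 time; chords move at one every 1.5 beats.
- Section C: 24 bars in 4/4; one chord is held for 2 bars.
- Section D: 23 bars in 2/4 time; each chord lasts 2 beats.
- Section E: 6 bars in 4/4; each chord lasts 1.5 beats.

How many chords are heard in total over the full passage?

A: 5 bars × 4 beats = 20 beats; 4 beats/chord → 5 chords.
B: 15 bars × 4 beats = 60 beats; 1.5 beats/chord → 40 chords.
C: 24 bars × 4 beats = 96 beats; 8 beats/chord → 12 chords.
D: 23 bars × 2 beats = 46 beats; 2 beats/chord → 23 chords.
E: 6 bars × 4 beats = 24 beats; 1.5 beats/chord → 16 chords.
Total: 5 + 40 + 12 + 23 + 16 = 96.

96 chords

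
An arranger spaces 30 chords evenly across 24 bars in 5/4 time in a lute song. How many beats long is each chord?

4 beats

24 bars × 5 beats/bar = 120 beats total.
120 beats ÷ 30 chords = 4 beats per chord.
(That is a whole note.)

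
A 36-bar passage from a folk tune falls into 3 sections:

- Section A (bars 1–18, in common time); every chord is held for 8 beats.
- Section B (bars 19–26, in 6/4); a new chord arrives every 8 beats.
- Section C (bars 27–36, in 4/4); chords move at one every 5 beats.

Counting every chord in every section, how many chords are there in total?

23 chords

A: 18·4 = 72 beats, 72/8 = 9 chords.
B: 8·6 = 48 beats, 48/8 = 6 chords.
C: 10·4 = 40 beats, 40/5 = 8 chords.
Total: 9 + 6 + 8 = 23.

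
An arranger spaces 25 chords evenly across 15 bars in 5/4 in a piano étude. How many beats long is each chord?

3 beats

15 bars × 5 beats/bar = 75 beats total.
75 beats ÷ 25 chords = 3 beats per chord.
(That is a dotted half note.)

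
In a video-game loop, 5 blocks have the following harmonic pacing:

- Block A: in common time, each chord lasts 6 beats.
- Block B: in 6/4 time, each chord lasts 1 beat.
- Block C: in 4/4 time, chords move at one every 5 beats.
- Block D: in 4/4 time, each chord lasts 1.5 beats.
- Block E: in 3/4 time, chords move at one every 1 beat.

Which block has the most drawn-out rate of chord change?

Block A

A: 4/6 = 2/3 chords/bar.
B: 6/1 = 6 chords/bar.
C: 4/5 = 0.8 chords/bar.
D: 4/1.5 = 8/3 chords/bar.
E: 3/1 = 3 chords/bar.
Slowest is A at 2/3 chords/bar.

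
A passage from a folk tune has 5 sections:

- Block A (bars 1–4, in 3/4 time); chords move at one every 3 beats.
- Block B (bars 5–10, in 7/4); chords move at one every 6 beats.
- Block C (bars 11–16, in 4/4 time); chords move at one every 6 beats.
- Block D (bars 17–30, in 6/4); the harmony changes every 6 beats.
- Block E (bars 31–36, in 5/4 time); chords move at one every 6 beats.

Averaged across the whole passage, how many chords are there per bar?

A: 4 bars of 3 beats is 12 beats; at 3 beats each that's 4 chords.
B: 6 bars of 7 beats is 42 beats; at 6 beats each that's 7 chords.
C: 6 bars of 4 beats is 24 beats; at 6 beats each that's 4 chords.
D: 14 bars of 6 beats is 84 beats; at 6 beats each that's 14 chords.
E: 6 bars of 5 beats is 30 beats; at 6 beats each that's 5 chords.
Overall: 34 chords over 36 bars → 34/36 = 17/18 chords per bar.

17/18 chords per bar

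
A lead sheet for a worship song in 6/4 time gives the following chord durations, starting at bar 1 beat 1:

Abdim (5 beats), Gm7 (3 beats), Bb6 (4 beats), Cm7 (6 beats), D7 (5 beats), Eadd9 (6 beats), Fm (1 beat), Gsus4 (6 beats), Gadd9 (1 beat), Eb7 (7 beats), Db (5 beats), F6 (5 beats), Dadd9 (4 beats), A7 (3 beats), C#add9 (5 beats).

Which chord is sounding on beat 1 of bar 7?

Gadd9

Beat 1 of bar 7 is beat (7−1)×6 + 1 = 37 overall.
Running totals: Abdim ends at 5, Gm7 ends at 8, Bb6 ends at 12, Cm7 ends at 18, D7 ends at 23, Eadd9 ends at 29, Fm ends at 30, Gsus4 ends at 36, Gadd9 ends at 37.
Beat 37 falls within Gadd9.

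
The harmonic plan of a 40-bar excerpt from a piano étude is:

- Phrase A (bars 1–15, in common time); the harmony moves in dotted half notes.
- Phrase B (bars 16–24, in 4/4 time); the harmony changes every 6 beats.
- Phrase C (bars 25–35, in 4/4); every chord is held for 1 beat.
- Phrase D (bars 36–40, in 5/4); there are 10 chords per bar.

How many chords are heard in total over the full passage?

A: 15 bars × 4 beats = 60 beats; 3 beats/chord → 20 chords.
B: 9 bars × 4 beats = 36 beats; 6 beats/chord → 6 chords.
C: 11 bars × 4 beats = 44 beats; 1 beat/chord → 44 chords.
D: 5 bars × 5 beats = 25 beats; 0.5 beats/chord → 50 chords.
Total: 20 + 6 + 44 + 50 = 120.

120 chords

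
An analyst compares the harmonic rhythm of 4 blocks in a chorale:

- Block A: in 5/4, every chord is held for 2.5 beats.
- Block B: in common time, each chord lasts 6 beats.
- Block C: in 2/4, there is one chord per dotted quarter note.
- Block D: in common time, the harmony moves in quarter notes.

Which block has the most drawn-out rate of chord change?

Block B

A: 5/2.5 = 2 chords/bar.
B: 4/6 = 2/3 chords/bar.
C: 2/1.5 = 4/3 chords/bar.
D: 4/1 = 4 chords/bar.
Slowest is B at 2/3 chords/bar.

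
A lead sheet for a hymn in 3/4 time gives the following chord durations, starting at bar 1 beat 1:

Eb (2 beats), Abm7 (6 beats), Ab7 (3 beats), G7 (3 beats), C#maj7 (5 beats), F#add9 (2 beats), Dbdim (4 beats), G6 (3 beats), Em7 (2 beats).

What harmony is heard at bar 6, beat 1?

Beat 1 of bar 6 is beat (6−1)×3 + 1 = 16 overall.
Running totals: Eb ends at 2, Abm7 ends at 8, Ab7 ends at 11, G7 ends at 14, C#maj7 ends at 19.
Beat 16 falls within C#maj7.

C#maj7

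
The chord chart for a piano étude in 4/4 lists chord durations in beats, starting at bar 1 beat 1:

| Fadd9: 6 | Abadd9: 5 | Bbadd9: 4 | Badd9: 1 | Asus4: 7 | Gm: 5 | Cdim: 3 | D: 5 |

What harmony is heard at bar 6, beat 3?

Beat 3 of bar 6 is beat (6−1)×4 + 3 = 23 overall.
Running totals: Fadd9 ends at 6, Abadd9 ends at 11, Bbadd9 ends at 15, Badd9 ends at 16, Asus4 ends at 23.
Beat 23 falls within Asus4.

Asus4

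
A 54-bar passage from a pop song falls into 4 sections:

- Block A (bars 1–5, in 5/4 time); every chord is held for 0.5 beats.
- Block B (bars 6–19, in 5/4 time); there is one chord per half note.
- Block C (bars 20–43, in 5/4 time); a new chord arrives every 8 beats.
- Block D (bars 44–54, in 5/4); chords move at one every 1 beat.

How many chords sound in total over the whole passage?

A: 5·5 = 25 beats, 25/0.5 = 50 chords.
B: 14·5 = 70 beats, 70/2 = 35 chords.
C: 24·5 = 120 beats, 120/8 = 15 chords.
D: 11·5 = 55 beats, 55/1 = 55 chords.
Total: 50 + 35 + 15 + 55 = 155.

155 chords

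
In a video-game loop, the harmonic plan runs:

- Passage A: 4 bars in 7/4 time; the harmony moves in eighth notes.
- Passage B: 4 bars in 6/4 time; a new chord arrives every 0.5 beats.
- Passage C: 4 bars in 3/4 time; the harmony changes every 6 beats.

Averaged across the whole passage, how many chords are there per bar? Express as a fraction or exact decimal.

A: 4 × 7 = 28 beats ÷ 0.5 = 56 chords.
B: 4 × 6 = 24 beats ÷ 0.5 = 48 chords.
C: 4 × 3 = 12 beats ÷ 6 = 2 chords.
Overall: 106 chords over 12 bars → 106/12 = 53/6 chords per bar.

53/6 chords per bar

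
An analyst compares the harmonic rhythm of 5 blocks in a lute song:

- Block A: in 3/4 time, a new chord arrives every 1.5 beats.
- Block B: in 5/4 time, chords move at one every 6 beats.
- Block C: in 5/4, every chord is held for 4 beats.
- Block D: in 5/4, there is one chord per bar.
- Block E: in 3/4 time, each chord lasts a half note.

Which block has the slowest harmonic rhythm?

Block B

A: 3/1.5 = 2 chords/bar.
B: 5/6 = 5/6 chords/bar.
C: 5/4 = 1.25 chords/bar.
D: 5/5 = 1 chord/bar.
E: 3/2 = 1.5 chords/bar.
Slowest is B at 5/6 chords/bar.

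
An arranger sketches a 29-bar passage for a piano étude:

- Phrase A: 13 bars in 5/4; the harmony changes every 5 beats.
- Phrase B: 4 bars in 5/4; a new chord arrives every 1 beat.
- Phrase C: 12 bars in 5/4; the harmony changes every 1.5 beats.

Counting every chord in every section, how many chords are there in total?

73 chords

A: 13 bars × 5 beats = 65 beats; 5 beats/chord → 13 chords.
B: 4 bars × 5 beats = 20 beats; 1 beat/chord → 20 chords.
C: 12 bars × 5 beats = 60 beats; 1.5 beats/chord → 40 chords.
Total: 13 + 20 + 40 = 73.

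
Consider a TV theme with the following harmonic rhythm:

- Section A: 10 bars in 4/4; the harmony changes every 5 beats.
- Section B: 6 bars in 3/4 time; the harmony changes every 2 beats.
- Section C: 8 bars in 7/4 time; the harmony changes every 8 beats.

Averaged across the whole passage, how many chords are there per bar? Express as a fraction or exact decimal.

A: 10 × 4 = 40 beats ÷ 5 = 8 chords.
B: 6 × 3 = 18 beats ÷ 2 = 9 chords.
C: 8 × 7 = 56 beats ÷ 8 = 7 chords.
Overall: 24 chords over 24 bars → 24/24 = 1 chords per bar.

1 chords per bar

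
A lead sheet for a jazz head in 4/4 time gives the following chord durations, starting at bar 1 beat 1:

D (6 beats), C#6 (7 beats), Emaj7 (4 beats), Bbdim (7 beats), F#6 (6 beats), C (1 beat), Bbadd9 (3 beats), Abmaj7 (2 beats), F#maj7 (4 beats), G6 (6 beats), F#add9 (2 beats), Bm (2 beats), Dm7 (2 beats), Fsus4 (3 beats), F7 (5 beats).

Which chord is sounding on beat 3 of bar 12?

Beat 3 of bar 12 is beat (12−1)×4 + 3 = 47 overall.
Running totals: D ends at 6, C#6 ends at 13, Emaj7 ends at 17, Bbdim ends at 24, F#6 ends at 30, C ends at 31, Bbadd9 ends at 34, Abmaj7 ends at 36, F#maj7 ends at 40, G6 ends at 46, F#add9 ends at 48.
Beat 47 falls within F#add9.

F#add9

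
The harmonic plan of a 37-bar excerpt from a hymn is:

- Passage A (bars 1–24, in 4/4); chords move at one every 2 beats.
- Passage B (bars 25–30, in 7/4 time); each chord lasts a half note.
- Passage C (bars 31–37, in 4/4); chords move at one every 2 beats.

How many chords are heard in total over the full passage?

A: 24·4 = 96 beats, 96/2 = 48 chords.
B: 6·7 = 42 beats, 42/2 = 21 chords.
C: 7·4 = 28 beats, 28/2 = 14 chords.
Total: 48 + 21 + 14 = 83.

83 chords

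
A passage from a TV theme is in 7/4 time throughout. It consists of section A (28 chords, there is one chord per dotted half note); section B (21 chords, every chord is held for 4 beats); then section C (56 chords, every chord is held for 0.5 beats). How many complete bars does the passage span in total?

28 bars

A: 28 × 3 = 84 beats = 12 bars.
B: 21 × 4 = 84 beats = 12 bars.
C: 56 × 0.5 = 28 beats = 4 bars.
Total: 12 + 12 + 4 = 28 bars.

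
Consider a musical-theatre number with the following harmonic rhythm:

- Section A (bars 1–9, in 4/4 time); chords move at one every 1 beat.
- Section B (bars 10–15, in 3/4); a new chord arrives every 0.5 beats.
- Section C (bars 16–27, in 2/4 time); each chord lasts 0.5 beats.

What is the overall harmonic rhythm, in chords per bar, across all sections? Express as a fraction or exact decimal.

A: 9 bars of 4 beats is 36 beats; at 1 beat each that's 36 chords.
B: 6 bars of 3 beats is 18 beats; at 0.5 beats each that's 36 chords.
C: 12 bars of 2 beats is 24 beats; at 0.5 beats each that's 48 chords.
Overall: 120 chords over 27 bars → 120/27 = 40/9 chords per bar.

40/9 chords per bar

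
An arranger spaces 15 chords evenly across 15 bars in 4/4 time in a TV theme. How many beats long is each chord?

15 bars × 4 beats/bar = 60 beats total.
60 beats ÷ 15 chords = 4 beats per chord.
(That is a whole note.)

4 beats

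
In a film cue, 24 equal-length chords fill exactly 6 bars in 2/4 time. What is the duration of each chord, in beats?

0.5 beats

6 bars × 2 beats/bar = 12 beats total.
12 beats ÷ 24 chords = 0.5 beats per chord.
(That is an eighth note.)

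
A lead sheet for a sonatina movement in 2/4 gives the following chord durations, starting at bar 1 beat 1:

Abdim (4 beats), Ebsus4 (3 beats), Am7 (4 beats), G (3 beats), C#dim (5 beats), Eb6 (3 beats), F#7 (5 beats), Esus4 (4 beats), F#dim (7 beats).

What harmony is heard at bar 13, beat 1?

Beat 1 of bar 13 is beat (13−1)×2 + 1 = 25 overall.
Running totals: Abdim ends at 4, Ebsus4 ends at 7, Am7 ends at 11, G ends at 14, C#dim ends at 19, Eb6 ends at 22, F#7 ends at 27.
Beat 25 falls within F#7.

F#7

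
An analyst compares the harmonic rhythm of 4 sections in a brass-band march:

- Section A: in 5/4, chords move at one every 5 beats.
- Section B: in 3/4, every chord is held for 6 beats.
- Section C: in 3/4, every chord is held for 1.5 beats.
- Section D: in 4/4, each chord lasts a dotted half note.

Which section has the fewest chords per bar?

A: 5/5 = 1 chord/bar.
B: 3/6 = 0.5 chords/bar.
C: 3/1.5 = 2 chords/bar.
D: 4/3 = 4/3 chords/bar.
Slowest is B at 0.5 chords/bar.

Section B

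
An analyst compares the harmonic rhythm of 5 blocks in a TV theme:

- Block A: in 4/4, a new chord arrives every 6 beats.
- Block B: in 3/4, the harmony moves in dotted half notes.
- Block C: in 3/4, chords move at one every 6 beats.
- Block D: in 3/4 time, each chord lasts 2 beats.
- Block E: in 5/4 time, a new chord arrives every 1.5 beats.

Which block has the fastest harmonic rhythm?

A: each chord is 6 beats in 4/4, so 2/3 per bar.
B: each chord is 3 beats in 3/4, so 1 per bar.
C: each chord is 6 beats in 3/4, so 0.5 per bar.
D: each chord is 2 beats in 3/4, so 1.5 per bar.
E: each chord is 1.5 beats in 5/4, so 10/3 per bar.
Fastest is E at 10/3 chords/bar.

Block E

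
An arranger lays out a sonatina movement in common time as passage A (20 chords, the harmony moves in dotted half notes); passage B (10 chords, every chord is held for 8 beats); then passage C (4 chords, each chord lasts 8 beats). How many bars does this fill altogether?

43 bars

A: 20 × 3 = 60 beats = 15 bars.
B: 10 × 8 = 80 beats = 20 bars.
C: 4 × 8 = 32 beats = 8 bars.
Total: 15 + 20 + 8 = 43 bars.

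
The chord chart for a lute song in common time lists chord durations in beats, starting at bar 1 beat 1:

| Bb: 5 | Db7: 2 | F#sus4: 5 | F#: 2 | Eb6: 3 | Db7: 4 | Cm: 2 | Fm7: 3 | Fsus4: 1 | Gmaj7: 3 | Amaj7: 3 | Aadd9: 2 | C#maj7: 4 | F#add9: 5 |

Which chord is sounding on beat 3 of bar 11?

F#add9

Beat 3 of bar 11 is beat (11−1)×4 + 3 = 43 overall.
Running totals: Bb ends at 5, Db7 ends at 7, F#sus4 ends at 12, F# ends at 14, Eb6 ends at 17, Db7 ends at 21, Cm ends at 23, Fm7 ends at 26, Fsus4 ends at 27, Gmaj7 ends at 30, Amaj7 ends at 33, Aadd9 ends at 35, C#maj7 ends at 39, F#add9 ends at 44.
Beat 43 falls within F#add9.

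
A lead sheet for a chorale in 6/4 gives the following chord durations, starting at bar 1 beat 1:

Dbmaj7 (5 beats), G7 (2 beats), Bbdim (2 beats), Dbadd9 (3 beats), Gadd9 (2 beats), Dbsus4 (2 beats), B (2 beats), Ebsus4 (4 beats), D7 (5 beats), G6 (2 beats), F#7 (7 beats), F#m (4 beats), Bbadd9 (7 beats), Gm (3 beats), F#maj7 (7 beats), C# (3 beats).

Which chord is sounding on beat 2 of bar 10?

F#maj7

Beat 2 of bar 10 is beat (10−1)×6 + 2 = 56 overall.
Running totals: Dbmaj7 ends at 5, G7 ends at 7, Bbdim ends at 9, Dbadd9 ends at 12, Gadd9 ends at 14, Dbsus4 ends at 16, B ends at 18, Ebsus4 ends at 22, D7 ends at 27, G6 ends at 29, F#7 ends at 36, F#m ends at 40, Bbadd9 ends at 47, Gm ends at 50, F#maj7 ends at 57.
Beat 56 falls within F#maj7.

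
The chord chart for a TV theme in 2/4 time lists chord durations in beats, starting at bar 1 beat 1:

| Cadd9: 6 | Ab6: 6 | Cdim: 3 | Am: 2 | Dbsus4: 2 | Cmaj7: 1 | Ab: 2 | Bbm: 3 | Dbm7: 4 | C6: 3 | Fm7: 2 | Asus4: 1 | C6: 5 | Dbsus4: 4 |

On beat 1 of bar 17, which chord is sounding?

Beat 1 of bar 17 is beat (17−1)×2 + 1 = 33 overall.
Running totals: Cadd9 ends at 6, Ab6 ends at 12, Cdim ends at 15, Am ends at 17, Dbsus4 ends at 19, Cmaj7 ends at 20, Ab ends at 22, Bbm ends at 25, Dbm7 ends at 29, C6 ends at 32, Fm7 ends at 34.
Beat 33 falls within Fm7.

Fm7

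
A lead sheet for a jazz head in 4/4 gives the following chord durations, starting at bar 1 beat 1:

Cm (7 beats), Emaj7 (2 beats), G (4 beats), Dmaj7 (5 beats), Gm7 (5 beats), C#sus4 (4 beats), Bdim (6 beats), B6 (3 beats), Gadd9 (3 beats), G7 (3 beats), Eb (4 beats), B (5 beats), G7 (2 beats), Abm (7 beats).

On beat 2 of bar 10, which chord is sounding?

Beat 2 of bar 10 is beat (10−1)×4 + 2 = 38 overall.
Running totals: Cm ends at 7, Emaj7 ends at 9, G ends at 13, Dmaj7 ends at 18, Gm7 ends at 23, C#sus4 ends at 27, Bdim ends at 33, B6 ends at 36, Gadd9 ends at 39.
Beat 38 falls within Gadd9.

Gadd9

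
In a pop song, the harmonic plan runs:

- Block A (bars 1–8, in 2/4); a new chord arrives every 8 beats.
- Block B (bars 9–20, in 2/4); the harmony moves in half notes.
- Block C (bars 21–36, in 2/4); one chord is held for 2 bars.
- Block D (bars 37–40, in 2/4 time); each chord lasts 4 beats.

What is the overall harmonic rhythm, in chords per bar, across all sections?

A: 8 bars of 2 beats is 16 beats; at 8 beats each that's 2 chords.
B: 12 bars of 2 beats is 24 beats; at 2 beats each that's 12 chords.
C: 16 bars of 2 beats is 32 beats; at 4 beats each that's 8 chords.
D: 4 bars of 2 beats is 8 beats; at 4 beats each that's 2 chords.
Overall: 24 chords over 40 bars → 24/40 = 0.6 chords per bar.

0.6 chords per bar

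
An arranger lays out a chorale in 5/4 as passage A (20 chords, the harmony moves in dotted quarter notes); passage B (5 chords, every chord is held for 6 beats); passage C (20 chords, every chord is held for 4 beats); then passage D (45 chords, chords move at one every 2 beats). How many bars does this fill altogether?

46 bars

A: 20 × 1.5 = 30 beats = 6 bars.
B: 5 × 6 = 30 beats = 6 bars.
C: 20 × 4 = 80 beats = 16 bars.
D: 45 × 2 = 90 beats = 18 bars.
Total: 6 + 6 + 16 + 18 = 46 bars.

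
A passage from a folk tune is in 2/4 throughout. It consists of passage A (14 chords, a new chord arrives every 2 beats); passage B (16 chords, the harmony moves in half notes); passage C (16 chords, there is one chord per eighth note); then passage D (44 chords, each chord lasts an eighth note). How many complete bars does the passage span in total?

45 bars

A: 14 × 2 = 28 beats = 14 bars.
B: 16 × 2 = 32 beats = 16 bars.
C: 16 × 0.5 = 8 beats = 4 bars.
D: 44 × 0.5 = 22 beats = 11 bars.
Total: 14 + 16 + 4 + 11 = 45 bars.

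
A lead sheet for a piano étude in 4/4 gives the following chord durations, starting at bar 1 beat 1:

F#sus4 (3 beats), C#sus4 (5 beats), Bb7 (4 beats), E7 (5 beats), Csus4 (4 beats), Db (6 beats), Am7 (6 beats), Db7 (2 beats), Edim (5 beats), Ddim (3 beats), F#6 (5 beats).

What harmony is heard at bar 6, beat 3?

Db

Beat 3 of bar 6 is beat (6−1)×4 + 3 = 23 overall.
Running totals: F#sus4 ends at 3, C#sus4 ends at 8, Bb7 ends at 12, E7 ends at 17, Csus4 ends at 21, Db ends at 27.
Beat 23 falls within Db.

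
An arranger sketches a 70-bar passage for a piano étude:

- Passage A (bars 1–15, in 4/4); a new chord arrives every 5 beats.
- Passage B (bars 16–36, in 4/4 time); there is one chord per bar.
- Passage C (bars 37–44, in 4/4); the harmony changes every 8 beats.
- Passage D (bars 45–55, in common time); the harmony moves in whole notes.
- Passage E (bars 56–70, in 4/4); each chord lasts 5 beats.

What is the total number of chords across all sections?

60 chords

A: 15 bars × 4 beats = 60 beats; 5 beats/chord → 12 chords.
B: 21 bars × 4 beats = 84 beats; 4 beats/chord → 21 chords.
C: 8 bars × 4 beats = 32 beats; 8 beats/chord → 4 chords.
D: 11 bars × 4 beats = 44 beats; 4 beats/chord → 11 chords.
E: 15 bars × 4 beats = 60 beats; 5 beats/chord → 12 chords.
Total: 12 + 21 + 4 + 11 + 12 = 60.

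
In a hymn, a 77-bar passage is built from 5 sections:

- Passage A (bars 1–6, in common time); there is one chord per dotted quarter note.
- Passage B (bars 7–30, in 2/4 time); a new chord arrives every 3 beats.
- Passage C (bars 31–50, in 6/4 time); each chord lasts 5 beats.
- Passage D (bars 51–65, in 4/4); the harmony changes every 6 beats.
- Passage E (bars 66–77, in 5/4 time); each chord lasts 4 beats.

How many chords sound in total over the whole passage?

81 chords

A: 6 bars × 4 beats = 24 beats; 1.5 beats/chord → 16 chords.
B: 24 bars × 2 beats = 48 beats; 3 beats/chord → 16 chords.
C: 20 bars × 6 beats = 120 beats; 5 beats/chord → 24 chords.
D: 15 bars × 4 beats = 60 beats; 6 beats/chord → 10 chords.
E: 12 bars × 5 beats = 60 beats; 4 beats/chord → 15 chords.
Total: 16 + 16 + 24 + 10 + 15 = 81.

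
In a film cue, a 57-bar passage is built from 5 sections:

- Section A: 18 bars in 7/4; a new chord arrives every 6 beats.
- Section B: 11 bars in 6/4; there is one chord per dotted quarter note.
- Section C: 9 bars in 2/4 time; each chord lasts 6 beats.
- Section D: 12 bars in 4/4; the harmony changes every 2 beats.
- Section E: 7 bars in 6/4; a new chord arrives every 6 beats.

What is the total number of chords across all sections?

99 chords

A: 18·7 = 126 beats, 126/6 = 21 chords.
B: 11·6 = 66 beats, 66/1.5 = 44 chords.
C: 9·2 = 18 beats, 18/6 = 3 chords.
D: 12·4 = 48 beats, 48/2 = 24 chords.
E: 7·6 = 42 beats, 42/6 = 7 chords.
Total: 21 + 44 + 3 + 24 + 7 = 99.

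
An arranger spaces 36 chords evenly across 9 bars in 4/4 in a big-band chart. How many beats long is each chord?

9 bars × 4 beats/bar = 36 beats total.
36 beats ÷ 36 chords = 1 beats per chord.
(That is a quarter note.)

1 beat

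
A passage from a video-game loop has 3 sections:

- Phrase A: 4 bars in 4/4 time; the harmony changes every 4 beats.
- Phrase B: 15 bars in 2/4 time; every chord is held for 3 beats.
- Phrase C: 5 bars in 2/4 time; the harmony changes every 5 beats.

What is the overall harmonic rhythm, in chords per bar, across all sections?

A: 4 bars of 4 beats is 16 beats; at 4 beats each that's 4 chords.
B: 15 bars of 2 beats is 30 beats; at 3 beats each that's 10 chords.
C: 5 bars of 2 beats is 10 beats; at 5 beats each that's 2 chords.
Overall: 16 chords over 24 bars → 16/24 = 2/3 chords per bar.

2/3 chords per bar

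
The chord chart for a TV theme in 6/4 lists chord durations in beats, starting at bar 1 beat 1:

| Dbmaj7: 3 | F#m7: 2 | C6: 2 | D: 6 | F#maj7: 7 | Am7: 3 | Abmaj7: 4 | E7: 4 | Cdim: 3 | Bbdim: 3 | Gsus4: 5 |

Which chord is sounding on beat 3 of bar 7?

Gsus4

Beat 3 of bar 7 is beat (7−1)×6 + 3 = 39 overall.
Running totals: Dbmaj7 ends at 3, F#m7 ends at 5, C6 ends at 7, D ends at 13, F#maj7 ends at 20, Am7 ends at 23, Abmaj7 ends at 27, E7 ends at 31, Cdim ends at 34, Bbdim ends at 37, Gsus4 ends at 42.
Beat 39 falls within Gsus4.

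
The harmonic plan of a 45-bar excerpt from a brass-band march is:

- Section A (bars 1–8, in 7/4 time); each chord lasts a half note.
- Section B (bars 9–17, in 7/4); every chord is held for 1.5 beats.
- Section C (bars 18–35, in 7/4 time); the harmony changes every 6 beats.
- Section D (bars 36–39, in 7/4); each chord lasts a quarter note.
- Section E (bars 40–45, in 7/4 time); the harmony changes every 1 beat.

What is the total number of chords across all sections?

161 chords

A: 8 bars × 7 beats = 56 beats; 2 beats/chord → 28 chords.
B: 9 bars × 7 beats = 63 beats; 1.5 beats/chord → 42 chords.
C: 18 bars × 7 beats = 126 beats; 6 beats/chord → 21 chords.
D: 4 bars × 7 beats = 28 beats; 1 beat/chord → 28 chords.
E: 6 bars × 7 beats = 42 beats; 1 beat/chord → 42 chords.
Total: 28 + 42 + 21 + 28 + 42 = 161.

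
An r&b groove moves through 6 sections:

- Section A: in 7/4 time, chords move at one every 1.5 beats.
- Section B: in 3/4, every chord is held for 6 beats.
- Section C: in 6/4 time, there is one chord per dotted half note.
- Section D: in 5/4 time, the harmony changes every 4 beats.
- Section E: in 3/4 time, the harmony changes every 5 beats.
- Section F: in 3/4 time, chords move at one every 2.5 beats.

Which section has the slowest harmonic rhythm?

Section B

A: 7 beats/bar ÷ 1.5 beats/chord = 14/3 chords/bar.
B: 3 beats/bar ÷ 6 beats/chord = 0.5 chords/bar.
C: 6 beats/bar ÷ 3 beats/chord = 2 chords/bar.
D: 5 beats/bar ÷ 4 beats/chord = 1.25 chords/bar.
E: 3 beats/bar ÷ 5 beats/chord = 0.6 chords/bar.
F: 3 beats/bar ÷ 2.5 beats/chord = 1.2 chords/bar.
Slowest is B at 0.5 chords/bar.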